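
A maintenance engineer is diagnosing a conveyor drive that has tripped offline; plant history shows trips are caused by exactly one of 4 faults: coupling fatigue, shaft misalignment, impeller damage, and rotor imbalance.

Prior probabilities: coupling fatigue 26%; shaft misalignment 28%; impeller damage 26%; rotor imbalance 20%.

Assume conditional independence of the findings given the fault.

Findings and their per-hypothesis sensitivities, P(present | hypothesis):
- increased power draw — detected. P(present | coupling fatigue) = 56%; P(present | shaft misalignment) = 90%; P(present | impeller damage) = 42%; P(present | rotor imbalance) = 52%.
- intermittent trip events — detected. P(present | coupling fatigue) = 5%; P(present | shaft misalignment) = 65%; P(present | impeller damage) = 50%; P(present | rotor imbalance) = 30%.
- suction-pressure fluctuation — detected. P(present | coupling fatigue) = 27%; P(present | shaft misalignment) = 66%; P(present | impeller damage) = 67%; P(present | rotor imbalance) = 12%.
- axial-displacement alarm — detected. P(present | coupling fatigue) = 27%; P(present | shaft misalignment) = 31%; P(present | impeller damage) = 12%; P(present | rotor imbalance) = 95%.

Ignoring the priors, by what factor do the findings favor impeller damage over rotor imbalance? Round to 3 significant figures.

Joint likelihood of the evidence pattern under each hypothesis:
  impeller damage: 0.42 × 0.50 × 0.67 × 0.12 = 0.016884
  rotor imbalance: 0.52 × 0.30 × 0.12 × 0.95 = 0.017784
Bayes factor = 0.016884 / 0.017784 ≈ 0.949

0.949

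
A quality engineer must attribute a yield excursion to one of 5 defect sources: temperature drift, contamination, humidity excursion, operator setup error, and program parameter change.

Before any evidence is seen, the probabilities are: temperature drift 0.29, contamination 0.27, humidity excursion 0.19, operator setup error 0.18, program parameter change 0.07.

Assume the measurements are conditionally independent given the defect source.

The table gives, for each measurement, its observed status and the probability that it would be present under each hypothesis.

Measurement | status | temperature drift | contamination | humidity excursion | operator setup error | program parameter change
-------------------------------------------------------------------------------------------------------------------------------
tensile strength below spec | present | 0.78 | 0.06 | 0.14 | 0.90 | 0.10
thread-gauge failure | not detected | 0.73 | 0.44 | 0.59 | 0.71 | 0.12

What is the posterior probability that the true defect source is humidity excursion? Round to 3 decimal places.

0.081

Multiply each prior by the joint likelihood of the measurement pattern (using 1 − P(present | H) for each absent measurement):
  temperature drift: 0.29 × 0.78 × (1 − 0.73) = 0.061074
  contamination: 0.27 × 0.06 × (1 − 0.44) = 0.009072
  humidity excursion: 0.19 × 0.14 × (1 − 0.59) = 0.010906
  operator setup error: 0.18 × 0.90 × (1 − 0.71) = 0.04698
  program parameter change: 0.07 × 0.10 × (1 − 0.12) = 0.00616
Normalizing constant Z = 0.061074 + 0.009072 + 0.010906 + 0.04698 + 0.00616 = 0.13419.
P(humidity excursion | evidence) = 0.010906 / 0.13419 ≈ 0.081.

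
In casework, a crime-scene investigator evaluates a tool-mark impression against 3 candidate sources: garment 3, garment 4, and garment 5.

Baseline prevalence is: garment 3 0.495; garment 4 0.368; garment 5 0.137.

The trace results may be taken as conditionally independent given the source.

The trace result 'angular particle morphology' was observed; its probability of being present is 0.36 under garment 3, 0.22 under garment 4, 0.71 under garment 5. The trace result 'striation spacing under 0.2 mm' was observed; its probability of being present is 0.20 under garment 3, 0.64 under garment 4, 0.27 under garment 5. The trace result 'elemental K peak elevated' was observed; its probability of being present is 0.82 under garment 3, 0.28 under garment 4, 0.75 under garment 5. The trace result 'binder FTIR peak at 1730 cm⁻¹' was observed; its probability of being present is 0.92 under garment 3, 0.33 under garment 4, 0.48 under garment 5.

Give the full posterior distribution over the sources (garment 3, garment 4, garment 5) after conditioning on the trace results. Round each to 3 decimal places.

0.654, 0.116, 0.230

By Bayes' rule with conditional independence, the unnormalized weight for each hypothesis is prior × ∏ likelihoods:
  garment 3: 0.495 × 0.36 × 0.20 × 0.82 × 0.92 = 0.026887
  garment 4: 0.368 × 0.22 × 0.64 × 0.28 × 0.33 = 0.0047877
  garment 5: 0.137 × 0.71 × 0.27 × 0.75 × 0.48 = 0.0094546
Marginal likelihood of the evidence = 0.041129.
P(garment 3 | evidence) = 0.026887 / 0.041129 ≈ 0.654
P(garment 4 | evidence) = 0.0047877 / 0.041129 ≈ 0.116
P(garment 5 | evidence) = 0.0094546 / 0.041129 ≈ 0.230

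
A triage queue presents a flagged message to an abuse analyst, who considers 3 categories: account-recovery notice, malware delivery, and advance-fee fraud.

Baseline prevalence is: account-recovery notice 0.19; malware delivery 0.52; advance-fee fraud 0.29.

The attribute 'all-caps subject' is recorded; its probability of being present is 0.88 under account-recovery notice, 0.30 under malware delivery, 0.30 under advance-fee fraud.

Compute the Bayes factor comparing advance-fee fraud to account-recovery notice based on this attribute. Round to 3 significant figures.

The Bayes factor is the ratio of the two likelihoods.
  advance-fee fraud: 0.3
  account-recovery notice: 0.88
Bayes factor = 0.3 / 0.88 ≈ 0.341

0.341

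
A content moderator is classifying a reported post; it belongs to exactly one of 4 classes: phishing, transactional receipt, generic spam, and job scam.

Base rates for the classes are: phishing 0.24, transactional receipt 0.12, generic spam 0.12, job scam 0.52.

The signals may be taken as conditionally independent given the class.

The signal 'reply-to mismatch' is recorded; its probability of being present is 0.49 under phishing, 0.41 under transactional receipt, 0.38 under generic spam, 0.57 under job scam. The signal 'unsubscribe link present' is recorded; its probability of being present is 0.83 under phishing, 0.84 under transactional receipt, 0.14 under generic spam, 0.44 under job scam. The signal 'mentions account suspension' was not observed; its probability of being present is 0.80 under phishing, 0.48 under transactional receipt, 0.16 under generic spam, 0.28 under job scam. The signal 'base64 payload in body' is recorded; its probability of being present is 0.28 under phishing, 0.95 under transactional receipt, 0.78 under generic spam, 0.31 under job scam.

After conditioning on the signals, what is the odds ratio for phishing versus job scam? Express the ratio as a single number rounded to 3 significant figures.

0.188

Posterior odds equal prior odds times the likelihood ratio; only the two competing hypotheses matter (using 1 − P(present | H) for each absent signal).
  phishing: 0.24 × 0.49 × 0.83 × (1 − 0.80) × 0.28 = 0.005466
  job scam: 0.52 × 0.57 × 0.44 × (1 − 0.28) × 0.31 = 0.029109
Odds(phishing : job scam) = 0.005466 / 0.029109 ≈ 0.188.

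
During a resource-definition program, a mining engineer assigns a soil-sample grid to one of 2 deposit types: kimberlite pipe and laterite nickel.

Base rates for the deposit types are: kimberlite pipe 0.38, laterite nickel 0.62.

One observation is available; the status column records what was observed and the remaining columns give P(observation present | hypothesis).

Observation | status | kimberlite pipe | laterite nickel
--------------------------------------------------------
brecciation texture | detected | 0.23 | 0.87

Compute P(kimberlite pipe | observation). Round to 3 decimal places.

0.139

Multiply each prior by the likelihood of the observation:
  kimberlite pipe: 0.38 × 0.23 = 0.0874
  laterite nickel: 0.62 × 0.87 = 0.5394
Marginal likelihood of the evidence = 0.6268.
P(kimberlite pipe | evidence) = 0.0874 / 0.6268 ≈ 0.139.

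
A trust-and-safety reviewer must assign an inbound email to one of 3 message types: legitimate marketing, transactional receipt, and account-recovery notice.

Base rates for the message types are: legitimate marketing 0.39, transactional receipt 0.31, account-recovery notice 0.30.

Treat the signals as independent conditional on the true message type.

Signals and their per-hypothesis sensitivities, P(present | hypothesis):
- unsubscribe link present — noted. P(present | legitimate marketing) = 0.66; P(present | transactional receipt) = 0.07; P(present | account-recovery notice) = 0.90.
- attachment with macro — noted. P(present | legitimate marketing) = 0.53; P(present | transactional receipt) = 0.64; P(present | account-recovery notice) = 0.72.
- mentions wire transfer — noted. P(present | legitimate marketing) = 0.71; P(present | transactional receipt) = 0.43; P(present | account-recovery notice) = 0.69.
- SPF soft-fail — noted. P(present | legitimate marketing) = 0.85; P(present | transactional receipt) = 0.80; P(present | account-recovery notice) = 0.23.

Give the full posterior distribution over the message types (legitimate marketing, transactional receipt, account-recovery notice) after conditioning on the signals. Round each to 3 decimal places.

By Bayes' rule with conditional independence, the unnormalized weight for each hypothesis is prior × ∏ likelihoods:
  legitimate marketing: 0.39 × 0.66 × 0.53 × 0.71 × 0.85 = 0.082331
  transactional receipt: 0.31 × 0.07 × 0.64 × 0.43 × 0.80 = 0.0047775
  account-recovery notice: 0.30 × 0.90 × 0.72 × 0.69 × 0.23 = 0.030851
The unnormalized weights sum to 0.11796.
P(legitimate marketing | evidence) = 0.082331 / 0.11796 ≈ 0.698
P(transactional receipt | evidence) = 0.0047775 / 0.11796 ≈ 0.041
P(account-recovery notice | evidence) = 0.030851 / 0.11796 ≈ 0.262

0.698, 0.041, 0.262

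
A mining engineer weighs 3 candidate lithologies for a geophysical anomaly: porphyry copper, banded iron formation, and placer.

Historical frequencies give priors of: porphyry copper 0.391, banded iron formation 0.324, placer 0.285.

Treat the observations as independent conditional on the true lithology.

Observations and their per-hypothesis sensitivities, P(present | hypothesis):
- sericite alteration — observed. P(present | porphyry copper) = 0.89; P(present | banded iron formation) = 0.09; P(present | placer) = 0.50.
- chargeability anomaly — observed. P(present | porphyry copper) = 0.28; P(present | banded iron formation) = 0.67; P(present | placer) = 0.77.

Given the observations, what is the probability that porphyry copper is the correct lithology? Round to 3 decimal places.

0.430

By Bayes' rule with conditional independence, the unnormalized weight for each hypothesis is prior × ∏ likelihoods:
  porphyry copper: 0.391 × 0.89 × 0.28 = 0.097437
  banded iron formation: 0.324 × 0.09 × 0.67 = 0.019537
  placer: 0.285 × 0.50 × 0.77 = 0.10972
Normalizing constant Z = 0.097437 + 0.019537 + 0.10972 = 0.2267.
P(porphyry copper | evidence) = 0.097437 / 0.2267 ≈ 0.430.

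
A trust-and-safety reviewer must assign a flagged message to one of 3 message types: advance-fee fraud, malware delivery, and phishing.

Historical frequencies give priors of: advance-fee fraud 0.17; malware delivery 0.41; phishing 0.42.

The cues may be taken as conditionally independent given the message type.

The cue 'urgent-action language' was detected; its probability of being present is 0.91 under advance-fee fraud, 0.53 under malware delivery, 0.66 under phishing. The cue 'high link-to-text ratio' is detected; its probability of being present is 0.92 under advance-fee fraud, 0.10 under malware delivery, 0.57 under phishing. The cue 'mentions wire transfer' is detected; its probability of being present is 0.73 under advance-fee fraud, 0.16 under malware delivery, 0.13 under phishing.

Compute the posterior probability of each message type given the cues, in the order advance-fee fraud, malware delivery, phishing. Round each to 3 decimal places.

0.812, 0.027, 0.161

By Bayes' rule with conditional independence, the unnormalized weight for each hypothesis is prior × ∏ likelihoods:
  advance-fee fraud: 0.17 × 0.91 × 0.92 × 0.73 = 0.1039
  malware delivery: 0.41 × 0.53 × 0.10 × 0.16 = 0.0034768
  phishing: 0.42 × 0.66 × 0.57 × 0.13 = 0.020541
Marginal likelihood of the evidence = 0.12791.
P(advance-fee fraud | evidence) = 0.1039 / 0.12791 ≈ 0.812
P(malware delivery | evidence) = 0.0034768 / 0.12791 ≈ 0.027
P(phishing | evidence) = 0.020541 / 0.12791 ≈ 0.161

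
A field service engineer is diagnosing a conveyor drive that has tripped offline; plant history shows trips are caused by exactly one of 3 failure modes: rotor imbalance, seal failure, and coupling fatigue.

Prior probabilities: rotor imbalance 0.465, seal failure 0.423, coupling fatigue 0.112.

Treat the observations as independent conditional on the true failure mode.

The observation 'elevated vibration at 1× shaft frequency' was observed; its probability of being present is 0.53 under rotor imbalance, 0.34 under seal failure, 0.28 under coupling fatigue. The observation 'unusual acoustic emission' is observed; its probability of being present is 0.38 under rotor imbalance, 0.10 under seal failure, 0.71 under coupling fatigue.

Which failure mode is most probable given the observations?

rotor imbalance

For each hypothesis, the unnormalized posterior weight is prior × product of the observation likelihoods:
  rotor imbalance: 0.465 × 0.53 × 0.38 = 0.093651
  seal failure: 0.423 × 0.34 × 0.10 = 0.014382
  coupling fatigue: 0.112 × 0.28 × 0.71 = 0.022266
Normalizing constant Z = 0.093651 + 0.014382 + 0.022266 = 0.1303.
P(rotor imbalance | evidence) ≈ 0.093651 / 0.1303 ≈ 0.719
P(seal failure | evidence) ≈ 0.014382 / 0.1303 ≈ 0.110
P(coupling fatigue | evidence) ≈ 0.022266 / 0.1303 ≈ 0.171
The largest is 0.719, so rotor imbalance is most probable.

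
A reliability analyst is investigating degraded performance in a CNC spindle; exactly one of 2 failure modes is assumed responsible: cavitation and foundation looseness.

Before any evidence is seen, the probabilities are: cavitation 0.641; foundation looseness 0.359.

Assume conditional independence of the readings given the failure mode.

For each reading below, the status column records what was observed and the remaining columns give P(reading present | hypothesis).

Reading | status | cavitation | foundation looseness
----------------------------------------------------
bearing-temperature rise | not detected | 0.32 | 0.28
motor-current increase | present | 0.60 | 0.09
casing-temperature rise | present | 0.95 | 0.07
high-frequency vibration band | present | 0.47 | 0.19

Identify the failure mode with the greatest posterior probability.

By Bayes' rule with conditional independence, the unnormalized weight for each hypothesis is prior × ∏ likelihoods (using 1 − P(present | H) for each absent reading):
  cavitation: 0.641 × (1 − 0.32) × 0.60 × 0.95 × 0.47 = 0.11677
  foundation looseness: 0.359 × (1 − 0.28) × 0.09 × 0.07 × 0.19 = 0.0003094
Marginal likelihood of the evidence = 0.11708.
P(cavitation | evidence) ≈ 0.11677 / 0.11708 ≈ 0.997
P(foundation looseness | evidence) ≈ 0.0003094 / 0.11708 ≈ 0.003
The largest is 0.997, so cavitation is most probable.

cavitation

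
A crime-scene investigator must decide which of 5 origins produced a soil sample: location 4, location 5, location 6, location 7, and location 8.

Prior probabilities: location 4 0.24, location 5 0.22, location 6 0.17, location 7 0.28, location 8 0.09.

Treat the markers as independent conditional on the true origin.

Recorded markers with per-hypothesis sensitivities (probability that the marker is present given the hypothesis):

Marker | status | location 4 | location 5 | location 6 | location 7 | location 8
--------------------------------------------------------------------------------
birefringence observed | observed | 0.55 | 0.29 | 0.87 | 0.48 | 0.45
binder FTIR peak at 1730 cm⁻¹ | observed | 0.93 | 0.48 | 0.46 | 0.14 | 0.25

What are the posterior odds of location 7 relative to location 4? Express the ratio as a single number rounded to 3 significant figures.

Unnormalized posterior weight (prior times the marker likelihoods) for each of the two hypotheses:
  location 7: 0.28 × 0.48 × 0.14 = 0.018816
  location 4: 0.24 × 0.55 × 0.93 = 0.12276
Posterior odds = 0.018816 / 0.12276 ≈ 0.153.

0.153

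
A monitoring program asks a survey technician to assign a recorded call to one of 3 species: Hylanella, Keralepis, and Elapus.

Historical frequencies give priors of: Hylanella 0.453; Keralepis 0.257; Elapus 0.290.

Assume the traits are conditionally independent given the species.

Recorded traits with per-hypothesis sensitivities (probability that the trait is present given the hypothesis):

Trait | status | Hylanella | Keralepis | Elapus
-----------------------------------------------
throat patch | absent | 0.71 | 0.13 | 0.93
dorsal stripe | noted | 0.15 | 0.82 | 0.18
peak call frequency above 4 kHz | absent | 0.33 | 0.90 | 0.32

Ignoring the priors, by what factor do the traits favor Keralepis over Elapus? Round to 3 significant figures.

The Bayes factor is the ratio of the joint likelihoods of the trait pattern under the two hypotheses (using 1 − P(present | H) for each absent trait).
  Keralepis: (1 − 0.13) × 0.82 × (1 − 0.90) = 0.07134
  Elapus: (1 − 0.93) × 0.18 × (1 − 0.32) = 0.008568
Bayes factor = 0.07134 / 0.008568 ≈ 8.33

8.33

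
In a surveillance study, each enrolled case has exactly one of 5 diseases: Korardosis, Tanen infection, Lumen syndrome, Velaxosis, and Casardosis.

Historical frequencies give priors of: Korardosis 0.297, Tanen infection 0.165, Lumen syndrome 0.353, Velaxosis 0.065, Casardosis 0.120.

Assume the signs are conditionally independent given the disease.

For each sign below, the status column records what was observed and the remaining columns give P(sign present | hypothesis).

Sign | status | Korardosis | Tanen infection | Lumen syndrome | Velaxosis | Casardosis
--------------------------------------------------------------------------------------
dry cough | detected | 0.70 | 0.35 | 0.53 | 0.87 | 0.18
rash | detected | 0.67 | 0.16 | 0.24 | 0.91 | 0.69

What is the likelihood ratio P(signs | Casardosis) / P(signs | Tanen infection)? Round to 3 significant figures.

2.22

Joint likelihood of the sign pattern under each hypothesis:
  Casardosis: 0.18 × 0.69 = 0.1242
  Tanen infection: 0.35 × 0.16 = 0.056
Bayes factor = 0.1242 / 0.056 ≈ 2.22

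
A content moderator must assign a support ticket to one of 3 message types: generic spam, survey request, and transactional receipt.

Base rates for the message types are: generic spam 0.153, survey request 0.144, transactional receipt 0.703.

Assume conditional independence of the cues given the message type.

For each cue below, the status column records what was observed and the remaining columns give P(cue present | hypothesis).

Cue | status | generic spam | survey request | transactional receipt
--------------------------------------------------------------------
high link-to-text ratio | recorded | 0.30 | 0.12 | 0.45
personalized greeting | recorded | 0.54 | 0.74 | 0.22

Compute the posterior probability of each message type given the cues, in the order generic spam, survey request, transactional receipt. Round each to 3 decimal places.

Multiply each prior by the joint likelihood of the cue pattern:
  generic spam: 0.153 × 0.30 × 0.54 = 0.024786
  survey request: 0.144 × 0.12 × 0.74 = 0.012787
  transactional receipt: 0.703 × 0.45 × 0.22 = 0.069597
Normalizing constant Z = 0.024786 + 0.012787 + 0.069597 = 0.10717.
P(generic spam | evidence) = 0.024786 / 0.10717 ≈ 0.231
P(survey request | evidence) = 0.012787 / 0.10717 ≈ 0.119
P(transactional receipt | evidence) = 0.069597 / 0.10717 ≈ 0.649

0.231, 0.119, 0.649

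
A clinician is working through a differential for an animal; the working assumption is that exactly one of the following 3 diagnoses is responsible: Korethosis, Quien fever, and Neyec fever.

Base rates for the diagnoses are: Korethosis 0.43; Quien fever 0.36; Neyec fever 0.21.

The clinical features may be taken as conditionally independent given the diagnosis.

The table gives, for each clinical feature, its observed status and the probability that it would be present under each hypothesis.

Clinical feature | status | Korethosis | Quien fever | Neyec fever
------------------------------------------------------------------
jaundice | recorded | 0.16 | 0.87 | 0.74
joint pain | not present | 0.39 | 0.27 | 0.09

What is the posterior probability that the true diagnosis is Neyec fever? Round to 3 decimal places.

0.343

For each hypothesis, the unnormalized posterior weight is prior × product of the clinical feature likelihoods (using 1 − P(present | H) for each absent clinical feature):
  Korethosis: 0.43 × 0.16 × (1 − 0.39) = 0.041968
  Quien fever: 0.36 × 0.87 × (1 − 0.27) = 0.22864
  Neyec fever: 0.21 × 0.74 × (1 − 0.09) = 0.14141
Normalizing constant Z = 0.041968 + 0.22864 + 0.14141 = 0.41202.
P(Neyec fever | evidence) = 0.14141 / 0.41202 ≈ 0.343.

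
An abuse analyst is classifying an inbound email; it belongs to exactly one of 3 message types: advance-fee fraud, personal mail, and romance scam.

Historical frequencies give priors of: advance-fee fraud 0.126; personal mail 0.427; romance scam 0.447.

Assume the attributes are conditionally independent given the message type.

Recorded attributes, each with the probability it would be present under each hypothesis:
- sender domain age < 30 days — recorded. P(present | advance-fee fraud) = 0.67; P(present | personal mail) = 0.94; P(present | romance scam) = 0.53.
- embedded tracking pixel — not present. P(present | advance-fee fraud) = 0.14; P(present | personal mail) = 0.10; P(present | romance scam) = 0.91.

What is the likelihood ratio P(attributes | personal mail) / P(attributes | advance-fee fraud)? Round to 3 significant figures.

The Bayes factor is the ratio of the joint likelihoods of the attribute pattern under the two hypotheses (using 1 − P(present | H) for each absent attribute).
  personal mail: 0.94 × (1 − 0.10) = 0.846
  advance-fee fraud: 0.67 × (1 − 0.14) = 0.5762
Bayes factor = 0.846 / 0.5762 ≈ 1.47

1.47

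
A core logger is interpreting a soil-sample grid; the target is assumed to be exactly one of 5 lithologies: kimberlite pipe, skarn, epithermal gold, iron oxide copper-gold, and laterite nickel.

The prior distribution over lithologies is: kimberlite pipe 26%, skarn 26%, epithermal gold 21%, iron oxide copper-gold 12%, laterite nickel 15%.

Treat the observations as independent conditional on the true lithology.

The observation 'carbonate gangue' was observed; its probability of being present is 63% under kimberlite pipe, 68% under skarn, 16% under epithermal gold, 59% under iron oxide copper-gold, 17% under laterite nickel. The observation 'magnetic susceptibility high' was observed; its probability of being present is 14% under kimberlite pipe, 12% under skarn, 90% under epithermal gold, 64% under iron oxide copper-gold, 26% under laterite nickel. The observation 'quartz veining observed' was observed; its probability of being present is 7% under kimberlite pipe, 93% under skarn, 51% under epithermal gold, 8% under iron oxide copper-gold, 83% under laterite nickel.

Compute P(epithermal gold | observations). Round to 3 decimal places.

Multiply each prior by the joint likelihood of the evidence pattern:
  kimberlite pipe: 0.26 × 0.63 × 0.14 × 0.07 = 0.0016052
  skarn: 0.26 × 0.68 × 0.12 × 0.93 = 0.019731
  epithermal gold: 0.21 × 0.16 × 0.90 × 0.51 = 0.015422
  iron oxide copper-gold: 0.12 × 0.59 × 0.64 × 0.08 = 0.003625
  laterite nickel: 0.15 × 0.17 × 0.26 × 0.83 = 0.0055029
Marginal likelihood of the evidence = 0.045886.
P(epithermal gold | evidence) = 0.015422 / 0.045886 ≈ 0.336.

0.336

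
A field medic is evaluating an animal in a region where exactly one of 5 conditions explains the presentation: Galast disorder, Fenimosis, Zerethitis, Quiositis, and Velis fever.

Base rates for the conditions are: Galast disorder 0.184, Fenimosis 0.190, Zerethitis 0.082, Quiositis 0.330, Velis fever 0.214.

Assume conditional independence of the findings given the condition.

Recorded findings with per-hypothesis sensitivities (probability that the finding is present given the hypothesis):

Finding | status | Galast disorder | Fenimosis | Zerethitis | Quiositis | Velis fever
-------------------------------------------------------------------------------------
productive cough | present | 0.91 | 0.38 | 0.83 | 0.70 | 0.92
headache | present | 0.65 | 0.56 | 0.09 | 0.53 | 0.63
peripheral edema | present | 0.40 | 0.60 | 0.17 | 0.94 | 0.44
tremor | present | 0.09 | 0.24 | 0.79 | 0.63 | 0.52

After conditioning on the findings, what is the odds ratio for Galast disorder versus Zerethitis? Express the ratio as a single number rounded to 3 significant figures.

4.76

Unnormalized posterior weight (prior times the finding likelihoods) for each of the two hypotheses:
  Galast disorder: 0.184 × 0.91 × 0.65 × 0.40 × 0.09 = 0.0039181
  Zerethitis: 0.082 × 0.83 × 0.09 × 0.17 × 0.79 = 0.00082264
Posterior odds = 0.0039181 / 0.00082264 ≈ 4.76.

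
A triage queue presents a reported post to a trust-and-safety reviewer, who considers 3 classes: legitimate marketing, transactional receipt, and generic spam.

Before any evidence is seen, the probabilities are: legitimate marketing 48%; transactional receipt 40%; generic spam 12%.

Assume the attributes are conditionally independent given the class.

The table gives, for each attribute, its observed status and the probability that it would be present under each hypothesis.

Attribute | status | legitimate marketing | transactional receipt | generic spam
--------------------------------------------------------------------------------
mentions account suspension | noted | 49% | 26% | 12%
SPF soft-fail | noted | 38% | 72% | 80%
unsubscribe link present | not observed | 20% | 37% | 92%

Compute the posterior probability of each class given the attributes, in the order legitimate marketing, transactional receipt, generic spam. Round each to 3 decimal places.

0.598, 0.394, 0.008

For each hypothesis, the unnormalized posterior weight is prior × product of the attribute likelihoods (using 1 − P(present | H) for each absent attribute):
  legitimate marketing: 0.48 × 0.49 × 0.38 × (1 − 0.20) = 0.071501
  transactional receipt: 0.40 × 0.26 × 0.72 × (1 − 0.37) = 0.047174
  generic spam: 0.12 × 0.12 × 0.80 × (1 − 0.92) = 0.0009216
Normalizing constant Z = 0.071501 + 0.047174 + 0.0009216 = 0.1196.
P(legitimate marketing | evidence) = 0.071501 / 0.1196 ≈ 0.598
P(transactional receipt | evidence) = 0.047174 / 0.1196 ≈ 0.394
P(generic spam | evidence) = 0.0009216 / 0.1196 ≈ 0.008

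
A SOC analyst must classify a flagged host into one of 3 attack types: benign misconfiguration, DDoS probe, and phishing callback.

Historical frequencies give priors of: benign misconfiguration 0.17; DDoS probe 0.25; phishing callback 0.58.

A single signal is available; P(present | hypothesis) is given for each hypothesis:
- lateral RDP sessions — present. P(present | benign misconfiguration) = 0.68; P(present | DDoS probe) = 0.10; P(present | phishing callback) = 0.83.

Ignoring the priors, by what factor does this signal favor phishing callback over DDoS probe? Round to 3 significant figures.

8.30

The Bayes factor is the ratio of the two likelihoods.
  phishing callback: 0.83
  DDoS probe: 0.1
Bayes factor = 0.83 / 0.1 ≈ 8.30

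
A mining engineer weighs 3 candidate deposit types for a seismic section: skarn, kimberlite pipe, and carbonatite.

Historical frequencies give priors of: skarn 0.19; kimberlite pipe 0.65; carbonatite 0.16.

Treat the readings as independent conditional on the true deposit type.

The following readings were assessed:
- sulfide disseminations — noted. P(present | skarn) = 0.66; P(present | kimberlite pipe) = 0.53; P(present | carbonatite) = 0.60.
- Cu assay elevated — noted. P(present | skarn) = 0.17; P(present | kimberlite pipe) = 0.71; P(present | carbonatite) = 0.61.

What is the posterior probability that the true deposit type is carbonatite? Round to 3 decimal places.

By Bayes' rule with conditional independence, the unnormalized weight for each hypothesis is prior × ∏ likelihoods:
  skarn: 0.19 × 0.66 × 0.17 = 0.021318
  kimberlite pipe: 0.65 × 0.53 × 0.71 = 0.2446
  carbonatite: 0.16 × 0.60 × 0.61 = 0.05856
Normalizing constant Z = 0.021318 + 0.2446 + 0.05856 = 0.32447.
P(carbonatite | evidence) = 0.05856 / 0.32447 ≈ 0.180.

0.180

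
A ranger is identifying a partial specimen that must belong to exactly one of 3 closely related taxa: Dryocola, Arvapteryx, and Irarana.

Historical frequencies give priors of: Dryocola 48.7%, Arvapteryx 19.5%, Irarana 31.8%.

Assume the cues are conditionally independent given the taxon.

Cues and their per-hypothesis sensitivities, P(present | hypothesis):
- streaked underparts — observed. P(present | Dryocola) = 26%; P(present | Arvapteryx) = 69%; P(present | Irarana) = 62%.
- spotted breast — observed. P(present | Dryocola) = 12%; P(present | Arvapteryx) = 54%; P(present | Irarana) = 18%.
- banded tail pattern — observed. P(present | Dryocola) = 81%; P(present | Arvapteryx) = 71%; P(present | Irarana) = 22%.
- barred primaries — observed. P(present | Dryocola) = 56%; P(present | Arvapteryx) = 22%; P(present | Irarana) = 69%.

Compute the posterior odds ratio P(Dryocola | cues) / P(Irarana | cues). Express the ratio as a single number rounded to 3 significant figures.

1.28

Posterior odds equal prior odds times the likelihood ratio; only the two competing hypotheses matter.
  Dryocola: 0.487 × 0.26 × 0.12 × 0.81 × 0.56 = 0.0068922
  Irarana: 0.318 × 0.62 × 0.18 × 0.22 × 0.69 = 0.0053872
Odds(Dryocola : Irarana) = 0.0068922 / 0.0053872 ≈ 1.28.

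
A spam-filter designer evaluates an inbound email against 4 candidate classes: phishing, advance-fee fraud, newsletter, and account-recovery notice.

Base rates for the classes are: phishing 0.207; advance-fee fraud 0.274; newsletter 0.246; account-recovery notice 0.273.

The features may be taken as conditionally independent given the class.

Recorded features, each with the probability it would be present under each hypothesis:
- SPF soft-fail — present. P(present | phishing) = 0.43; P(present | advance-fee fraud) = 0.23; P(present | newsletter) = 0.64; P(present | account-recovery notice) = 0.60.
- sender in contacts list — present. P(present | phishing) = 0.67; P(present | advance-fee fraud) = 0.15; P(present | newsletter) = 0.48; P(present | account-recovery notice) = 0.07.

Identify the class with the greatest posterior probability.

newsletter

Multiply each prior by the joint likelihood of the feature pattern:
  phishing: 0.207 × 0.43 × 0.67 = 0.059637
  advance-fee fraud: 0.274 × 0.23 × 0.15 = 0.009453
  newsletter: 0.246 × 0.64 × 0.48 = 0.075571
  account-recovery notice: 0.273 × 0.60 × 0.07 = 0.011466
Normalizing constant Z = 0.059637 + 0.009453 + 0.075571 + 0.011466 = 0.15613.
P(phishing | evidence) ≈ 0.059637 / 0.15613 ≈ 0.382
P(advance-fee fraud | evidence) ≈ 0.009453 / 0.15613 ≈ 0.061
P(newsletter | evidence) ≈ 0.075571 / 0.15613 ≈ 0.484
P(account-recovery notice | evidence) ≈ 0.011466 / 0.15613 ≈ 0.073
The largest is 0.484, so newsletter is most probable.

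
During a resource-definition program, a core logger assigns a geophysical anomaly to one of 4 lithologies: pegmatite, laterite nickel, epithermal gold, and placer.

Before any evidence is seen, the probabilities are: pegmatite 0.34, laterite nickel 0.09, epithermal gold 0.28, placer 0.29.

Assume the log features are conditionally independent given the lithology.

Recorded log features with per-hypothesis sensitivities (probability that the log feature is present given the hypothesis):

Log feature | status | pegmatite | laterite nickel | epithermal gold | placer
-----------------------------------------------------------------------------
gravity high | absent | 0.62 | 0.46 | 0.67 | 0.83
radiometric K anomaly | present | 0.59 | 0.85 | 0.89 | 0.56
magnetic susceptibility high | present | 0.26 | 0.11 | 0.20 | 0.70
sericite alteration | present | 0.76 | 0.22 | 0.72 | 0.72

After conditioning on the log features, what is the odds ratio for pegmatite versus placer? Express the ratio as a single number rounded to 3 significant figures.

1.08

The normalizing constant cancels in an odds ratio, so compute prior × likelihood for the two hypotheses only (using 1 − P(present | H) for each absent log feature):
  pegmatite: 0.34 × (1 − 0.62) × 0.59 × 0.26 × 0.76 = 0.015063
  placer: 0.29 × (1 − 0.83) × 0.56 × 0.70 × 0.72 = 0.013914
Odds(pegmatite : placer) = 0.015063 / 0.013914 ≈ 1.08.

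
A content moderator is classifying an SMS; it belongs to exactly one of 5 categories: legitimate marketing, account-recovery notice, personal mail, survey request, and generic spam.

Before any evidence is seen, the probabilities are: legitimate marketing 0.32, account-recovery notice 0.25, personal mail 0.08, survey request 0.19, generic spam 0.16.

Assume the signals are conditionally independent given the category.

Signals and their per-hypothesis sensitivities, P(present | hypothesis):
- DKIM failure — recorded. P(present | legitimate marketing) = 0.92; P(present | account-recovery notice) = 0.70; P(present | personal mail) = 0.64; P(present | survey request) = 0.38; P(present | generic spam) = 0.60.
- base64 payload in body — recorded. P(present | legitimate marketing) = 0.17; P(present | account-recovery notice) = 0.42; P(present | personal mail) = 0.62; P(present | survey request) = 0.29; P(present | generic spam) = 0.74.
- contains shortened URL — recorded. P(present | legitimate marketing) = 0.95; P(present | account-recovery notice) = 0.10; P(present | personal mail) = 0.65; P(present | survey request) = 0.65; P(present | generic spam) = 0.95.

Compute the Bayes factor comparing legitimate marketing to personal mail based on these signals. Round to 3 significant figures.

0.576

The Bayes factor is the ratio of the joint likelihoods of the signal pattern under the two hypotheses.
  legitimate marketing: 0.92 × 0.17 × 0.95 = 0.14858
  personal mail: 0.64 × 0.62 × 0.65 = 0.25792
Bayes factor = 0.14858 / 0.25792 ≈ 0.576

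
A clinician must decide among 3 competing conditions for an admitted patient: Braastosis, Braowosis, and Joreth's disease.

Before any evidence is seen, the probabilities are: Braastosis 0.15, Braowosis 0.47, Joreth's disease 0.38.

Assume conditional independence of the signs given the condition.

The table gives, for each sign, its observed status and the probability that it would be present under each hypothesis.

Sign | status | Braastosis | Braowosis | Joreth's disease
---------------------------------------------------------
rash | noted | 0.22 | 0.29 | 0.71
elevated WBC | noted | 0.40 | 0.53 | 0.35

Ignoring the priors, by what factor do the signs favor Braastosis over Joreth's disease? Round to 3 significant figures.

The Bayes factor is the ratio of the joint likelihoods of the sign pattern under the two hypotheses.
  Braastosis: 0.22 × 0.40 = 0.088
  Joreth's disease: 0.71 × 0.35 = 0.2485
Bayes factor = 0.088 / 0.2485 ≈ 0.354

0.354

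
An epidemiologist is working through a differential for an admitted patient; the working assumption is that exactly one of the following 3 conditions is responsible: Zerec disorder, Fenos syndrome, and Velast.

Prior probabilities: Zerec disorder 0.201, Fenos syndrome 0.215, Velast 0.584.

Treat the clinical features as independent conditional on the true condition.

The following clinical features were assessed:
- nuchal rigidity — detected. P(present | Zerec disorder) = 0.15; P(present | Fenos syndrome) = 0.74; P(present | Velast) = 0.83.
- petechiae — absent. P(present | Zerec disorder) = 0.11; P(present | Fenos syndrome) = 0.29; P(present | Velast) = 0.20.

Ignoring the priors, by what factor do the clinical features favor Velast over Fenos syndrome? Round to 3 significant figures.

Joint likelihood of the clinical feature pattern under each hypothesis (using 1 − P(present | H) for each absent clinical feature):
  Velast: 0.83 × (1 − 0.20) = 0.664
  Fenos syndrome: 0.74 × (1 − 0.29) = 0.5254
Bayes factor = 0.664 / 0.5254 ≈ 1.26

1.26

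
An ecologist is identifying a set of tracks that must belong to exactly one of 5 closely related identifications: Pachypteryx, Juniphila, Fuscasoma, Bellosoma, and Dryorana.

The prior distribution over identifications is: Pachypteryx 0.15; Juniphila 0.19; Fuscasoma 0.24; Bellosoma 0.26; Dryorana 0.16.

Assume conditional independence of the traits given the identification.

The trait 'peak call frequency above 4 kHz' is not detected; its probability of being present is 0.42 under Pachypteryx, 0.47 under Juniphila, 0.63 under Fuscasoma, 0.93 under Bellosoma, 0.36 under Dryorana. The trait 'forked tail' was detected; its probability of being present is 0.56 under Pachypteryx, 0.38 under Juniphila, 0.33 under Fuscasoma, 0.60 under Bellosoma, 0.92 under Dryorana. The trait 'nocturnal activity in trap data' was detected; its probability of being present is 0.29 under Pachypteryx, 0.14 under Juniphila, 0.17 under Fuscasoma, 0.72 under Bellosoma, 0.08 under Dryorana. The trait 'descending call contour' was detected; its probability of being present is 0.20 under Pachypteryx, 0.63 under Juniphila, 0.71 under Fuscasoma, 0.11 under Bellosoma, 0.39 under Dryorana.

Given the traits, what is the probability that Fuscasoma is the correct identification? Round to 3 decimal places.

0.261

By Bayes' rule with conditional independence, the unnormalized weight for each hypothesis is prior × ∏ likelihoods (using 1 − P(present | H) for each absent trait):
  Pachypteryx: 0.15 × (1 − 0.42) × 0.56 × 0.29 × 0.20 = 0.0028258
  Juniphila: 0.19 × (1 − 0.47) × 0.38 × 0.14 × 0.63 = 0.0033751
  Fuscasoma: 0.24 × (1 − 0.63) × 0.33 × 0.17 × 0.71 = 0.003537
  Bellosoma: 0.26 × (1 − 0.93) × 0.60 × 0.72 × 0.11 = 0.00086486
  Dryorana: 0.16 × (1 − 0.36) × 0.92 × 0.08 × 0.39 = 0.0029393
The unnormalized weights sum to 0.013542.
P(Fuscasoma | evidence) = 0.003537 / 0.013542 ≈ 0.261.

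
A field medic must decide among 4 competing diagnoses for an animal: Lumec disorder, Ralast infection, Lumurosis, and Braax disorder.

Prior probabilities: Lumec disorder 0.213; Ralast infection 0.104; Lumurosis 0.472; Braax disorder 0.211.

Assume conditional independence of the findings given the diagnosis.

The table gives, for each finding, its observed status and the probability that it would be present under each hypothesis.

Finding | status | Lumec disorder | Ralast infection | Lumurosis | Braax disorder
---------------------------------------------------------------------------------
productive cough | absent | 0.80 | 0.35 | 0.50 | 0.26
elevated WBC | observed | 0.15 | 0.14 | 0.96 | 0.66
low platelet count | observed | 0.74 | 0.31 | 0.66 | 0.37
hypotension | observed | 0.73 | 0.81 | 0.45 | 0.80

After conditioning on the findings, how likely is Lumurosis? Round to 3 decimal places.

0.649

By Bayes' rule with conditional independence, the unnormalized weight for each hypothesis is prior × ∏ likelihoods (using 1 − P(present | H) for each absent finding):
  Lumec disorder: 0.213 × (1 − 0.80) × 0.15 × 0.74 × 0.73 = 0.0034519
  Ralast infection: 0.104 × (1 − 0.35) × 0.14 × 0.31 × 0.81 = 0.0023764
  Lumurosis: 0.472 × (1 − 0.50) × 0.96 × 0.66 × 0.45 = 0.067288
  Braax disorder: 0.211 × (1 − 0.26) × 0.66 × 0.37 × 0.80 = 0.030504
The unnormalized weights sum to 0.10362.
P(Lumurosis | evidence) = 0.067288 / 0.10362 ≈ 0.649.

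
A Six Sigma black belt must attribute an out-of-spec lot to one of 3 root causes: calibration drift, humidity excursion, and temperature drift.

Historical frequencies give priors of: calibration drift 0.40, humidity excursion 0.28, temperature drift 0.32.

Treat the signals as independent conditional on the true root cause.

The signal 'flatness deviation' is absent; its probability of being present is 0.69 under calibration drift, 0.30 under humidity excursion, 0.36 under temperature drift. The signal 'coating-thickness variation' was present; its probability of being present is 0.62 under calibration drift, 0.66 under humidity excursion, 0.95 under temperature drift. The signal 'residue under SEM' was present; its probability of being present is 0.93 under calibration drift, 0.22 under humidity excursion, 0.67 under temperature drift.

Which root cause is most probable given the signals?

By Bayes' rule with conditional independence, the unnormalized weight for each hypothesis is prior × ∏ likelihoods (using 1 − P(present | H) for each absent signal):
  calibration drift: 0.40 × (1 − 0.69) × 0.62 × 0.93 = 0.071498
  humidity excursion: 0.28 × (1 − 0.30) × 0.66 × 0.22 = 0.028459
  temperature drift: 0.32 × (1 − 0.36) × 0.95 × 0.67 = 0.13036
Marginal likelihood of the evidence = 0.23031.
P(calibration drift | evidence) ≈ 0.071498 / 0.23031 ≈ 0.310
P(humidity excursion | evidence) ≈ 0.028459 / 0.23031 ≈ 0.124
P(temperature drift | evidence) ≈ 0.13036 / 0.23031 ≈ 0.566
The largest is 0.566, so temperature drift is most probable.

temperature drift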